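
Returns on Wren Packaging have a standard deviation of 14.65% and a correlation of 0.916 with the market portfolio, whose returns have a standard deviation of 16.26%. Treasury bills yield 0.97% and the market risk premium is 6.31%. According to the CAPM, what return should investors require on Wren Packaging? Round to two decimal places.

β = ρ × σ_i / σ_m = 0.916 × 14.65% / 16.26% = 0.8253
E(R) = 0.97% + 0.8253 × 6.31% = 6.18%

6.18%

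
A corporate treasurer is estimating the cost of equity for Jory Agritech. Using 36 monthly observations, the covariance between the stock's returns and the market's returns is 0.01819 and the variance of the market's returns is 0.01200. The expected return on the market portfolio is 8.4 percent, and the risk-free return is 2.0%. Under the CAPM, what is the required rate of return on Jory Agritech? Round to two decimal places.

11.70%

β = Cov(R_i, R_m) / Var(R_m) = 0.01819 / 0.01200 = 1.5158
MRP = 8.4% − 2.0% = 6.40%
E(R) = R_f + β × MRP = 2.0% + 1.5158 × 6.4% = 11.70%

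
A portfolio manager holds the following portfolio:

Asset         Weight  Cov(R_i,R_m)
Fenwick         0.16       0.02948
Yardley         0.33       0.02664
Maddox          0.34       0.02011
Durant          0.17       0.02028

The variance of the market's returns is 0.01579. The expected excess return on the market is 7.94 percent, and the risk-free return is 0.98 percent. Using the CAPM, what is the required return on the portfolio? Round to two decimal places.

β_Fenwick = 0.02948 / 0.01579 = 1.8670
β_Yardley = 0.02664 / 0.01579 = 1.6871
β_Maddox = 0.02011 / 0.01579 = 1.2736
β_Durant = 0.02028 / 0.01579 = 1.2844
β_P = Σ w_i β_i = 0.16×1.8670 + 0.33×1.6871 + 0.34×1.2736 + 0.17×1.2844 = 1.5068
E(R_P) = R_f + β_P × MRP = 0.98% + 1.5068 × 7.94% = 12.94%

12.94%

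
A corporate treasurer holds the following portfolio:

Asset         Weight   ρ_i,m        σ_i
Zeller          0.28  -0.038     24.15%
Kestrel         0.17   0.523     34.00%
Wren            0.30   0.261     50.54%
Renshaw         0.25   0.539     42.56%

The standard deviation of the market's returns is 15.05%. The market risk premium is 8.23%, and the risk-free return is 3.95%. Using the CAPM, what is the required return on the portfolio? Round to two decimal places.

10.76%

β_Zeller = -0.038 × 24.15% / 15.05% = -0.0610
β_Kestrel = 0.523 × 34.00% / 15.05% = 1.1815
β_Wren = 0.261 × 50.54% / 15.05% = 0.8765
β_Renshaw = 0.539 × 42.56% / 15.05% = 1.5242
β_P = Σ w_i β_i = 0.28×-0.0610 + 0.17×1.1815 + 0.30×0.8765 + 0.25×1.5242 = 0.8278
E(R_P) = R_f + β_P × MRP = 3.95% + 0.8278 × 8.23% = 10.76%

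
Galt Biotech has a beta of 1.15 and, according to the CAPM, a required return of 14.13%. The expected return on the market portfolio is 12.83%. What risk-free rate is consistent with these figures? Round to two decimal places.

E(R) = R_f + β(E(R_m) − R_f) = R_f(1 − β) + β·E(R_m)
14.13% = R_f × (1 − 1.15) + 1.15 × 12.83%
14.13% = R_f × -0.15 + 14.7545%
R_f = (14.13% − 14.7545%) / -0.15 = 4.16%

4.16%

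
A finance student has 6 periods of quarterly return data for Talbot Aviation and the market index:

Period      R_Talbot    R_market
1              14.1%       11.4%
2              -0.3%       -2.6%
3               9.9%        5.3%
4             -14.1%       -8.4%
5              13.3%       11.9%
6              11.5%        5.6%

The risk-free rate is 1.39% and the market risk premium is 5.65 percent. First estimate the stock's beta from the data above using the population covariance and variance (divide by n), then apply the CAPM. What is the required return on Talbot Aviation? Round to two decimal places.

8.87%

Mean R_i = (14.1 − 0.3 + 9.9 − 14.1 + 13.3 + 11.5) / 6 = 5.7333%
Mean R_m = (11.4 − 2.6 + 5.3 − 8.4 + 11.9 + 5.6) / 6 = 3.8667%
Σ(R_i − R̄_i)(R_m − R̄_m) = 422.0867  ⇒  Cov = 422.0867 / 6 = 70.3478
Σ(R_m − R̄_m)² = 318.6333  ⇒  Var(R_m) = 318.6333 / 6 = 53.1056
β = Cov / Var(R_m) = 70.3478 / 53.1056 = 1.3247
E(R) = R_f + β × MRP = 1.39% + 1.3247 × 5.65% = 8.87%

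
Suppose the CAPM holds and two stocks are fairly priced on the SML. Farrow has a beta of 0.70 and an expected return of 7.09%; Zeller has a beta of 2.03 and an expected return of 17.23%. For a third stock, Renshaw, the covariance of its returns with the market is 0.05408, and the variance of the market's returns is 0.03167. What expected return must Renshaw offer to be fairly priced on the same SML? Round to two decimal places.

14.77%

MRP = (17.23% − 7.09%) / (2.03 − 0.70) = 7.6241%
R_f = 7.09% − 0.70 × 7.6241% = 1.7531%
β_Renshaw = Cov / Var(R_m) = 0.05408 / 0.03167 = 1.7076
E(R_Renshaw) = R_f + β × MRP = 1.7531% + 1.7076 × 7.6241% = 14.77%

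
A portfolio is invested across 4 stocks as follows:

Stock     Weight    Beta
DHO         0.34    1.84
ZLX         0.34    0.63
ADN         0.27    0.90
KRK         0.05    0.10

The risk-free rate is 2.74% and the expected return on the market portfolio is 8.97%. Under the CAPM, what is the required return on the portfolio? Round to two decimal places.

9.52%

β_P = Σ w_i β_i = 0.34×1.84 + 0.34×0.63 + 0.27×0.90 + 0.05×0.10 = 1.0878
MRP = 8.97% − 2.74% = 6.23%
E(R_P) = R_f + β_P × MRP = 2.74% + 1.0878 × 6.23% = 9.52%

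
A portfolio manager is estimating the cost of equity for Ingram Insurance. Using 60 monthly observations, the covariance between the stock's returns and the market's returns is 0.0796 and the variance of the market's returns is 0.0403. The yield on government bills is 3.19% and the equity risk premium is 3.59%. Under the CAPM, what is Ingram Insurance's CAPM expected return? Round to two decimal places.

10.28%

β = Cov(R_i, R_m) / Var(R_m) = 0.0796 / 0.0403 = 1.9752
E(R) = R_f + β × MRP = 3.19% + 1.9752 × 3.59% = 10.28%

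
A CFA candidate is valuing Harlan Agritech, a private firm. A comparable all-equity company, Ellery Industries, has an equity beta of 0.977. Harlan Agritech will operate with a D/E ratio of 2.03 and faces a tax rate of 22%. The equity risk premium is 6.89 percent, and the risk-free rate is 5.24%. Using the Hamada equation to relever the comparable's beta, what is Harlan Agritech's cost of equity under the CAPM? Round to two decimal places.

22.63%

β_L = β_U × [1 + (1 − t)(D/E)] = 0.977 × [1 + (1 − 0.22) × 2.03]
    = 0.977 × [1 + 0.78 × 2.03] = 0.977 × 2.5834 = 2.5240
E(R) = R_f + β_L × MRP = 5.24% + 2.5240 × 6.89% = 22.63%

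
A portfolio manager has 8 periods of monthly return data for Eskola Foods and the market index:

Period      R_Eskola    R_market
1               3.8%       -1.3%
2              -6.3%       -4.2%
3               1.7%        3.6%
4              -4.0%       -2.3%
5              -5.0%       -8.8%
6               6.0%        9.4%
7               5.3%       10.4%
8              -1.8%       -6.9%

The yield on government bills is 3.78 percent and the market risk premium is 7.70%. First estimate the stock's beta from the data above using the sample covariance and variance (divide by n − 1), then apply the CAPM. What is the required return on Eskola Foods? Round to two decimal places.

8.17%

Mean R_i = (3.8 − 6.3 + 1.7 − 4.0 − 5.0 + 6.0 + 5.3 − 1.8) / 8 = -0.0375%
Mean R_m = (-1.3 − 4.2 + 3.6 − 2.3 − 8.8 + 9.4 + 10.4 − 6.9) / 8 = -0.0125%
Σ(R_i − R̄_i)(R_m − R̄_m) = 204.7763  ⇒  Cov = 204.7763 / 7 = 29.2538
Σ(R_m − R̄_m)² = 359.1488  ⇒  Var(R_m) = 359.1488 / 7 = 51.3070
β = Cov / Var(R_m) = 29.2538 / 51.3070 = 0.5702
E(R) = R_f + β × MRP = 3.78% + 0.5702 × 7.70% = 8.17%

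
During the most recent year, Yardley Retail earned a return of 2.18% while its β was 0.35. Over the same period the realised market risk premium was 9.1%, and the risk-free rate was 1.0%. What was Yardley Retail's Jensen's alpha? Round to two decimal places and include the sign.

CAPM benchmark = R_f + β(R_m − R_f) = 1.0% + 0.35 × 9.1% = 4.1850%
α = actual − benchmark = 2.18% − 4.1850% = -2.01%

-2.01%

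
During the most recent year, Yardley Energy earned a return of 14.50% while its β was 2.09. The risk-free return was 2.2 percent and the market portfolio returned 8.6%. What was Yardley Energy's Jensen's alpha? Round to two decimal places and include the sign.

Market excess return = 8.6% − 2.2% = 6.40%
CAPM benchmark = R_f + β(R_m − R_f) = 2.2% + 2.09 × 6.4% = 15.5760%
α = actual − benchmark = 14.50% − 15.5760% = -1.08%

-1.08%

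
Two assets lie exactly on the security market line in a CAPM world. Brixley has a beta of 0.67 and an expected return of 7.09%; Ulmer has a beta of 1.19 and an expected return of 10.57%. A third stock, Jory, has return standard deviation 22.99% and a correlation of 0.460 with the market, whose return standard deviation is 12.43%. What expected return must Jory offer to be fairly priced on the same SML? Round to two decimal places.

8.30%

MRP = (10.57% − 7.09%) / (1.19 − 0.67) = 6.6923%
R_f = 7.09% − 0.67 × 6.6923% = 2.6062%
β_Jory = ρ·σ_i/σ_m = 0.460 × 22.99 / 12.43 = 0.8508
E(R_Jory) = R_f + β × MRP = 2.6062% + 0.8508 × 6.6923% = 8.30%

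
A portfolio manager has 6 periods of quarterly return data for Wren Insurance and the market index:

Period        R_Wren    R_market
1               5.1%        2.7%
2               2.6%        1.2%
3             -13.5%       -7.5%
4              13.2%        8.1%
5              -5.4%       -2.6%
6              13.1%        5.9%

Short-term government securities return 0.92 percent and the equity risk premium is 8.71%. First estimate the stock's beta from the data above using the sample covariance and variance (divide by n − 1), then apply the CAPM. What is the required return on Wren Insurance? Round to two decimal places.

Mean R_i = (5.1 + 2.6 − 13.5 + 13.2 − 5.4 + 13.1) / 6 = 2.5167%
Mean R_m = (2.7 + 1.2 − 7.5 + 8.1 − 2.6 + 5.9) / 6 = 1.3000%
Σ(R_i − R̄_i)(R_m − R̄_m) = 296.7600  ⇒  Cov = 296.7600 / 5 = 59.3520
Σ(R_m − R̄_m)² = 162.0200  ⇒  Var(R_m) = 162.0200 / 5 = 32.4040
β = Cov / Var(R_m) = 59.3520 / 32.4040 = 1.8316
E(R) = R_f + β × MRP = 0.92% + 1.8316 × 8.71% = 16.87%

16.87%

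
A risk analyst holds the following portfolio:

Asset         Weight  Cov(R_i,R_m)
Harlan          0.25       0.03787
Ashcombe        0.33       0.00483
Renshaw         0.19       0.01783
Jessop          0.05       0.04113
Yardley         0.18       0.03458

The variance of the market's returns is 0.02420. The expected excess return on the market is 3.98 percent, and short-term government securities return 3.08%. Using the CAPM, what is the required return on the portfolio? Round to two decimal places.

β_Harlan = 0.03787 / 0.02420 = 1.5649
β_Ashcombe = 0.00483 / 0.02420 = 0.1996
β_Renshaw = 0.01783 / 0.02420 = 0.7368
β_Jessop = 0.04113 / 0.02420 = 1.6996
β_Yardley = 0.03458 / 0.02420 = 1.4289
β_P = Σ w_i β_i = 0.25×1.5649 + 0.33×0.1996 + 0.19×0.7368 + 0.05×1.6996 + 0.18×1.4289 = 0.9393
E(R_P) = R_f + β_P × MRP = 3.08% + 0.9393 × 3.98% = 6.82%

6.82%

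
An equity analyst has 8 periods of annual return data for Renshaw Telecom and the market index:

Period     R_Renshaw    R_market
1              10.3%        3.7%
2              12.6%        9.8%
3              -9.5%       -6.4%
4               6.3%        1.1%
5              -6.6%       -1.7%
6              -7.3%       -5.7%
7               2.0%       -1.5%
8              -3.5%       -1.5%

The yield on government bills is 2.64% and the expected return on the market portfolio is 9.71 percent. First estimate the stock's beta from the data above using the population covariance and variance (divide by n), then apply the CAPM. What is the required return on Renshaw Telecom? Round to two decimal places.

Mean R_i = (10.3 + 12.6 − 9.5 + 6.3 − 6.6 − 7.3 + 2.0 − 3.5) / 8 = 0.5375%
Mean R_m = (3.7 + 9.8 − 6.4 + 1.1 − 1.7 − 5.7 − 1.5 − 1.5) / 8 = -0.2750%
Σ(R_i − R̄_i)(R_m − R̄_m) = 285.5825  ⇒  Cov = 285.5825 / 8 = 35.6978
Σ(R_m − R̄_m)² = 191.1750  ⇒  Var(R_m) = 191.1750 / 8 = 23.8969
β = Cov / Var(R_m) = 35.6978 / 23.8969 = 1.4938
MRP = 9.71% − 2.64% = 7.07%
E(R) = R_f + β × MRP = 2.64% + 1.4938 × 7.07% = 13.20%

13.20%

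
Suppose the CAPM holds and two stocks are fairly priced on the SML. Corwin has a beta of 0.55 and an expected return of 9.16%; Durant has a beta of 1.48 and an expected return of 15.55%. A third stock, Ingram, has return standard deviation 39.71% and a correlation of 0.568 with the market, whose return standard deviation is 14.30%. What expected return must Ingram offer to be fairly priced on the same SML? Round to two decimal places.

MRP = (15.55% − 9.16%) / (1.48 − 0.55) = 6.8710%
R_f = 9.16% − 0.55 × 6.8710% = 5.3810%
β_Ingram = ρ·σ_i/σ_m = 0.568 × 39.71 / 14.30 = 1.5773
E(R_Ingram) = R_f + β × MRP = 5.3810% + 1.5773 × 6.8710% = 16.22%

16.22%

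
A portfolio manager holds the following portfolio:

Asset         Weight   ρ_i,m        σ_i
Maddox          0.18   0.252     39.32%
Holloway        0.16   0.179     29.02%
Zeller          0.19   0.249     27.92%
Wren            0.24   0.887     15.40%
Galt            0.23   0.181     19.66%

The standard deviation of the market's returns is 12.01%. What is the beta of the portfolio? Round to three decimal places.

β_Maddox = 0.252 × 39.32% / 12.01% = 0.8250
β_Holloway = 0.179 × 29.02% / 12.01% = 0.4325
β_Zeller = 0.249 × 27.92% / 12.01% = 0.5789
β_Wren = 0.887 × 15.40% / 12.01% = 1.1374
β_Galt = 0.181 × 19.66% / 12.01% = 0.2963
β_P = Σ w_i β_i = 0.18×0.8250 + 0.16×0.4325 + 0.19×0.5789 + 0.24×1.1374 + 0.23×0.2963 = 0.6688

0.669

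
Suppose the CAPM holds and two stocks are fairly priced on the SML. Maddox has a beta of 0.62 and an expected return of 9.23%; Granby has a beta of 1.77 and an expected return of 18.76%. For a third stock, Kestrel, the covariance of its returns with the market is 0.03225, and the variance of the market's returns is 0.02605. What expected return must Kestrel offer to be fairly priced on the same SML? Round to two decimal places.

14.35%

MRP = (18.76% − 9.23%) / (1.77 − 0.62) = 8.2870%
R_f = 9.23% − 0.62 × 8.2870% = 4.0921%
β_Kestrel = Cov / Var(R_m) = 0.03225 / 0.02605 = 1.2380
E(R_Kestrel) = R_f + β × MRP = 4.0921% + 1.2380 × 8.2870% = 14.35%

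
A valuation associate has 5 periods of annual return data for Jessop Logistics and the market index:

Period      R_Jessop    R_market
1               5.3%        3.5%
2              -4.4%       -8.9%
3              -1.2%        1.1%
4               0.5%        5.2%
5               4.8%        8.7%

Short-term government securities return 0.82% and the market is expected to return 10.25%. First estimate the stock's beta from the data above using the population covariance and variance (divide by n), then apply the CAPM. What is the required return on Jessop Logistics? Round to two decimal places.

Mean R_i = (5.3 − 4.4 − 1.2 + 0.5 + 4.8) / 5 = 1.0000%
Mean R_m = (3.5 − 8.9 + 1.1 + 5.2 + 8.7) / 5 = 1.9200%
Σ(R_i − R̄_i)(R_m − R̄_m) = 91.1500  ⇒  Cov = 91.1500 / 5 = 18.2300
Σ(R_m − R̄_m)² = 176.9680  ⇒  Var(R_m) = 176.9680 / 5 = 35.3936
β = Cov / Var(R_m) = 18.2300 / 35.3936 = 0.5151
MRP = 10.25% − 0.82% = 9.43%
E(R) = R_f + β × MRP = 0.82% + 0.5151 × 9.43% = 5.68%

5.68%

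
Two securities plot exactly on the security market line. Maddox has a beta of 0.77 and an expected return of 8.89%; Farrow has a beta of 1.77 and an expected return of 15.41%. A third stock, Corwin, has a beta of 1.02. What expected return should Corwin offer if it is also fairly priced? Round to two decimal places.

10.52%

MRP (SML slope) = (15.41% − 8.89%) / (1.77 − 0.77) = 6.52% / 1.00 = 6.5200%
R_f (intercept) = 8.89% − 0.77 × 6.5200% = 3.8696%
E(R_Corwin) = R_f + β × MRP = 3.8696% + 1.02 × 6.5200% = 10.52%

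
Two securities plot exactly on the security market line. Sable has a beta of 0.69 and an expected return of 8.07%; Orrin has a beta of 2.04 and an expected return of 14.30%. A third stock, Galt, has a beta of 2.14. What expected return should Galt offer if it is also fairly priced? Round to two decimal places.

MRP (SML slope) = (14.30% − 8.07%) / (2.04 − 0.69) = 6.23% / 1.35 = 4.6148%
R_f (intercept) = 8.07% − 0.69 × 4.6148% = 4.8858%
E(R_Galt) = R_f + β × MRP = 4.8858% + 2.14 × 4.6148% = 14.76%

14.76%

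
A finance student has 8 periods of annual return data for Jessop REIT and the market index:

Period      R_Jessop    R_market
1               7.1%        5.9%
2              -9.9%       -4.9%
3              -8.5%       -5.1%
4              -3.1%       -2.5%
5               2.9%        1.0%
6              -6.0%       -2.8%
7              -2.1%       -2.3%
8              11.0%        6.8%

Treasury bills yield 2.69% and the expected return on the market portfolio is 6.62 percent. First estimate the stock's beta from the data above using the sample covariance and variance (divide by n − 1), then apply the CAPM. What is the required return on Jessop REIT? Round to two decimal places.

8.91%

Mean R_i = (7.1 − 9.9 − 8.5 − 3.1 + 2.9 − 6.0 − 2.1 + 11.0) / 8 = -1.0750%
Mean R_m = (5.9 − 4.9 − 5.1 − 2.5 + 1.0 − 2.8 − 2.3 + 6.8) / 8 = -0.4875%
Σ(R_i − R̄_i)(R_m − R̄_m) = 236.6375  ⇒  Cov = 236.6375 / 7 = 33.8054
Σ(R_m − R̄_m)² = 149.5488  ⇒  Var(R_m) = 149.5488 / 7 = 21.3641
β = Cov / Var(R_m) = 33.8054 / 21.3641 = 1.5823
MRP = 6.62% − 2.69% = 3.93%
E(R) = R_f + β × MRP = 2.69% + 1.5823 × 3.93% = 8.91%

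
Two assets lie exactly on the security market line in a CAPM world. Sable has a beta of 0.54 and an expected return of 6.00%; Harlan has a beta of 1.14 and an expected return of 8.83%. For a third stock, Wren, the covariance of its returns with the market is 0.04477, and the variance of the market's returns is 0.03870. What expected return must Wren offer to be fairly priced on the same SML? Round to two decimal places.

8.91%

MRP = (8.83% − 6.00%) / (1.14 − 0.54) = 4.7167%
R_f = 6.00% − 0.54 × 4.7167% = 3.4530%
β_Wren = Cov / Var(R_m) = 0.04477 / 0.03870 = 1.1568
E(R_Wren) = R_f + β × MRP = 3.4530% + 1.1568 × 4.7167% = 8.91%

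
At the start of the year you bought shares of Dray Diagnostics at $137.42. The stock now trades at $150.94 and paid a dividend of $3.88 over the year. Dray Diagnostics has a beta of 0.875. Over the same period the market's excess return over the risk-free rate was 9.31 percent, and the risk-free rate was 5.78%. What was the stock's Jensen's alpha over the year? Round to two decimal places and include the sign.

-1.26%

Realised HPR = (P1 + D1 − P0) / P0 = (150.94 + 3.88 − 137.42) / 137.42 = 17.40 / 137.42 = 12.6619%
CAPM required = R_f + β·MRP = 5.78% + 0.875 × 9.31% = 13.92625%
α = realised − required = 12.6619% − 13.92625% = -1.26%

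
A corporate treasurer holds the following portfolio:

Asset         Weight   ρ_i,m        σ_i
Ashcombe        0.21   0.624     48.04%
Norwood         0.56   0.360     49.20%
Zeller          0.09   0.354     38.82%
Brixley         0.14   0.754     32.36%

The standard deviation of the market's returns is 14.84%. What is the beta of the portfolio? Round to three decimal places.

1.406

β_Ashcombe = 0.624 × 48.04% / 14.84% = 2.0200
β_Norwood = 0.360 × 49.20% / 14.84% = 1.1935
β_Zeller = 0.354 × 38.82% / 14.84% = 0.9260
β_Brixley = 0.754 × 32.36% / 14.84% = 1.6442
β_P = Σ w_i β_i = 0.21×2.0200 + 0.56×1.1935 + 0.09×0.9260 + 0.14×1.6442 = 1.4061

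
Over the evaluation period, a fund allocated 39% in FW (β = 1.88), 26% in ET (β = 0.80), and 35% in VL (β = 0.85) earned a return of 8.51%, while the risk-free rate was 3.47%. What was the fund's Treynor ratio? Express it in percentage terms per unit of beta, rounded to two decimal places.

β_P = 0.39×1.88 + 0.26×0.80 + 0.35×0.85 = 1.2387
Treynor = (R_P − R_f) / β_P = (8.51% − 3.47%) / 1.2387 = 5.04% / 1.2387 = 4.07%

4.07%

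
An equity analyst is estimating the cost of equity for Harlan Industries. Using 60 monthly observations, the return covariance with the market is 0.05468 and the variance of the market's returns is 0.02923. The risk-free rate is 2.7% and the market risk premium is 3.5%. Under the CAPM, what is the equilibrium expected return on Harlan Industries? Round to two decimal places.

β = Cov(R_i, R_m) / Var(R_m) = 0.05468 / 0.02923 = 1.8707
E(R) = R_f + β × MRP = 2.7% + 1.8707 × 3.5% = 9.25%

9.25%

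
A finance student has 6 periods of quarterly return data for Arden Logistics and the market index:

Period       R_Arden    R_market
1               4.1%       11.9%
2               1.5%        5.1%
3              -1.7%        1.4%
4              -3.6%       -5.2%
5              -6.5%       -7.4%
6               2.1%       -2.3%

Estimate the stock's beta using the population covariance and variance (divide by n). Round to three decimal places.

Mean R_i = (4.1 + 1.5 − 1.7 − 3.6 − 6.5 + 2.1) / 6 = -0.6833%
Mean R_m = (11.9 + 5.1 + 1.4 − 5.2 − 7.4 − 2.3) / 6 = 0.5833%
Σ(R_i − R̄_i)(R_m − R̄_m) = 118.4417  ⇒  Cov = 118.4417 / 6 = 19.7403
Σ(R_m − R̄_m)² = 254.6283  ⇒  Var(R_m) = 254.6283 / 6 = 42.4381
β = Cov / Var(R_m) = 19.7403 / 42.4381 = 0.4652

0.465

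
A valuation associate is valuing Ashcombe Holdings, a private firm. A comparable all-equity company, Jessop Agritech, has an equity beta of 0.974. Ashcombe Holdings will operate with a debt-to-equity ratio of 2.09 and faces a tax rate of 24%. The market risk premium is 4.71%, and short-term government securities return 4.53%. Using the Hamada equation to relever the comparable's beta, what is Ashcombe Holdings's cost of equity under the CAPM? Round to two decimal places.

16.40%

β_L = β_U × [1 + (1 − t)(D/E)] = 0.974 × [1 + (1 − 0.24) × 2.09]
    = 0.974 × [1 + 0.76 × 2.09] = 0.974 × 2.5884 = 2.5211
E(R) = R_f + β_L × MRP = 4.53% + 2.5211 × 4.71% = 16.40%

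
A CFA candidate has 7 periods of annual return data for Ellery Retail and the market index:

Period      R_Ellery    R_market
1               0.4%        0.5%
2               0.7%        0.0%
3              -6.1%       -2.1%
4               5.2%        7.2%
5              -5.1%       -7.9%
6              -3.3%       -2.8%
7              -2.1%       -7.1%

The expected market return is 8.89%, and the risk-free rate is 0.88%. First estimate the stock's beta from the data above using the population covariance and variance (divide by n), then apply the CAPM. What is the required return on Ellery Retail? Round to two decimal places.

5.86%

Mean R_i = (0.4 + 0.7 − 6.1 + 5.2 − 5.1 − 3.3 − 2.1) / 7 = -1.4714%
Mean R_m = (0.5 + 0.0 − 2.1 + 7.2 − 7.9 − 2.8 − 7.1) / 7 = -1.7429%
Σ(R_i − R̄_i)(R_m − R̄_m) = 96.9386  ⇒  Cov = 96.9386 / 7 = 13.8484
Σ(R_m − R̄_m)² = 155.8971  ⇒  Var(R_m) = 155.8971 / 7 = 22.2710
β = Cov / Var(R_m) = 13.8484 / 22.2710 = 0.6218
MRP = 8.89% − 0.88% = 8.01%
E(R) = R_f + β × MRP = 0.88% + 0.6218 × 8.01% = 5.86%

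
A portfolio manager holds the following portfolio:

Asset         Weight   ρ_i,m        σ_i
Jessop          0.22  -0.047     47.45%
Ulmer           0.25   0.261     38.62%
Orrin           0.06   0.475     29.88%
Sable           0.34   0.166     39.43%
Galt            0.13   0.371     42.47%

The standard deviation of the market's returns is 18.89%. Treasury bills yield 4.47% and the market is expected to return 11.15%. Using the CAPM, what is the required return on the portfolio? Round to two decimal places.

7.00%

β_Jessop = -0.047 × 47.45% / 18.89% = -0.1181
β_Ulmer = 0.261 × 38.62% / 18.89% = 0.5336
β_Orrin = 0.475 × 29.88% / 18.89% = 0.7513
β_Sable = 0.166 × 39.43% / 18.89% = 0.3465
β_Galt = 0.371 × 42.47% / 18.89% = 0.8341
β_P = Σ w_i β_i = 0.22×-0.1181 + 0.25×0.5336 + 0.06×0.7513 + 0.34×0.3465 + 0.13×0.8341 = 0.3787
MRP = 11.15% − 4.47% = 6.68%
E(R_P) = R_f + β_P × MRP = 4.47% + 0.3787 × 6.68% = 7.00%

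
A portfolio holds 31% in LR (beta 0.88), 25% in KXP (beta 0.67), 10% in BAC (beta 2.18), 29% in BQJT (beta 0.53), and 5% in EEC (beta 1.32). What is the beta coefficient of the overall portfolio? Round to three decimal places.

β_P = Σ w_i β_i = 0.31×0.88 + 0.25×0.67 + 0.10×2.18 + 0.29×0.53 + 0.05×1.32 = 0.8780

0.878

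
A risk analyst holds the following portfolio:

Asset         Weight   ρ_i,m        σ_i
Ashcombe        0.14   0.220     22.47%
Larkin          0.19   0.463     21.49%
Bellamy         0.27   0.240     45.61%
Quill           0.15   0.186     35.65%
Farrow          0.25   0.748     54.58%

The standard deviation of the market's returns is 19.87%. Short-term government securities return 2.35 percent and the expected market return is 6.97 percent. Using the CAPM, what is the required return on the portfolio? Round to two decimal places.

β_Ashcombe = 0.220 × 22.47% / 19.87% = 0.2488
β_Larkin = 0.463 × 21.49% / 19.87% = 0.5007
β_Bellamy = 0.240 × 45.61% / 19.87% = 0.5509
β_Quill = 0.186 × 35.65% / 19.87% = 0.3337
β_Farrow = 0.748 × 54.58% / 19.87% = 2.0546
β_P = Σ w_i β_i = 0.14×0.2488 + 0.19×0.5007 + 0.27×0.5509 + 0.15×0.3337 + 0.25×2.0546 = 0.8424
MRP = 6.97% − 2.35% = 4.62%
E(R_P) = R_f + β_P × MRP = 2.35% + 0.8424 × 4.62% = 6.24%

6.24%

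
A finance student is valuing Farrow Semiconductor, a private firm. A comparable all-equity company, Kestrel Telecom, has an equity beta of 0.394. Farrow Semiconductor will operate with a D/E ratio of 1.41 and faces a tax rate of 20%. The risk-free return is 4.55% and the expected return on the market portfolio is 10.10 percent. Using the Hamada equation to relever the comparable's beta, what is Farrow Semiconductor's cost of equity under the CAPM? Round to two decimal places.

β_L = β_U × [1 + (1 − t)(D/E)] = 0.394 × [1 + (1 − 0.20) × 1.41]
    = 0.394 × [1 + 0.80 × 1.41] = 0.394 × 2.1280 = 0.8384
MRP = 10.10% − 4.55% = 5.55%
E(R) = R_f + β_L × MRP = 4.55% + 0.8384 × 5.55% = 9.20%

9.20%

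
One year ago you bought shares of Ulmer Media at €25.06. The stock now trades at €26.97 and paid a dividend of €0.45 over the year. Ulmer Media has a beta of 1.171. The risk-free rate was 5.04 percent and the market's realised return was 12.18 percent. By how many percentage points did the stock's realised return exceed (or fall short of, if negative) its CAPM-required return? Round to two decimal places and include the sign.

-3.98%

Realised HPR = (P1 + D1 − P0) / P0 = (26.97 + 0.45 − 25.06) / 25.06 = 2.36 / 25.06 = 9.4174%
MRP = 12.18% − 5.04% = 7.14%
CAPM required = R_f + β·MRP = 5.04% + 1.171 × 7.14% = 13.40094%
α = realised − required = 9.4174% − 13.40094% = -3.98%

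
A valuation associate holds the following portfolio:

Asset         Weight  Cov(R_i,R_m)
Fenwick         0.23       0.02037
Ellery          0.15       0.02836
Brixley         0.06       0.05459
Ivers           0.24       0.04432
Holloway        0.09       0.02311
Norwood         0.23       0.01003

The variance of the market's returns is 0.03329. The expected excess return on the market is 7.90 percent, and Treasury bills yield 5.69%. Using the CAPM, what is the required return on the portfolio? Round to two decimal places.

β_Fenwick = 0.02037 / 0.03329 = 0.6119
β_Ellery = 0.02836 / 0.03329 = 0.8519
β_Brixley = 0.05459 / 0.03329 = 1.6398
β_Ivers = 0.04432 / 0.03329 = 1.3313
β_Holloway = 0.02311 / 0.03329 = 0.6942
β_Norwood = 0.01003 / 0.03329 = 0.3013
β_P = Σ w_i β_i = 0.23×0.6119 + 0.15×0.8519 + 0.06×1.6398 + 0.24×1.3313 + 0.09×0.6942 + 0.23×0.3013 = 0.8182
E(R_P) = R_f + β_P × MRP = 5.69% + 0.8182 × 7.90% = 12.15%

12.15%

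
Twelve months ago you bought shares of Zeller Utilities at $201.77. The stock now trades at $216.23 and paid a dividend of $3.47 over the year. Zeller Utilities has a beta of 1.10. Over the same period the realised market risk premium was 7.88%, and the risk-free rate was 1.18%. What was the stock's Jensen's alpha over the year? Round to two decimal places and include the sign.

-0.96%

Realised HPR = (P1 + D1 − P0) / P0 = (216.23 + 3.47 − 201.77) / 201.77 = 17.93 / 201.77 = 8.8864%
CAPM required = R_f + β·MRP = 1.18% + 1.10 × 7.88% = 9.8480%
α = realised − required = 8.8864% − 9.8480% = -0.96%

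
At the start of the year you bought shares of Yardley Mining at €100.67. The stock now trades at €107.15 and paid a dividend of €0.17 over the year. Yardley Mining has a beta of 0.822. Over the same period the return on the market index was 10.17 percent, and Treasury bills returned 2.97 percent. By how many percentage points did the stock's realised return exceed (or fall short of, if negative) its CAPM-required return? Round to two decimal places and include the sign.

-2.28%

Realised HPR = (P1 + D1 − P0) / P0 = (107.15 + 0.17 − 100.67) / 100.67 = 6.65 / 100.67 = 6.6057%
MRP = 10.17% − 2.97% = 7.20%
CAPM required = R_f + β·MRP = 2.97% + 0.822 × 7.20% = 8.88840%
α = realised − required = 6.6057% − 8.88840% = -2.28%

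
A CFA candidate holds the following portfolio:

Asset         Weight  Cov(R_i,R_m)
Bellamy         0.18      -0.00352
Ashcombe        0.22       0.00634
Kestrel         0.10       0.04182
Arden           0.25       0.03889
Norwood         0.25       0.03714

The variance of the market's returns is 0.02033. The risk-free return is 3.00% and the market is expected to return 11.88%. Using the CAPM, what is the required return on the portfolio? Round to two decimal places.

β_Bellamy = -0.00352 / 0.02033 = -0.1731
β_Ashcombe = 0.00634 / 0.02033 = 0.3119
β_Kestrel = 0.04182 / 0.02033 = 2.0571
β_Arden = 0.03889 / 0.02033 = 1.9129
β_Norwood = 0.03714 / 0.02033 = 1.8269
β_P = Σ w_i β_i = 0.18×-0.1731 + 0.22×0.3119 + 0.10×2.0571 + 0.25×1.9129 + 0.25×1.8269 = 1.1781
MRP = 11.88% − 3.00% = 8.88%
E(R_P) = R_f + β_P × MRP = 3.00% + 1.1781 × 8.88% = 13.46%

13.46%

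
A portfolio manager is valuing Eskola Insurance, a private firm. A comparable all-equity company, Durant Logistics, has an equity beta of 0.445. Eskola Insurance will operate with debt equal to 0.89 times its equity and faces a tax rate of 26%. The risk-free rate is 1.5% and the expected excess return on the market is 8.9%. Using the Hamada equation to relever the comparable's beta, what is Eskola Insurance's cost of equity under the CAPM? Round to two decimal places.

β_L = β_U × [1 + (1 − t)(D/E)] = 0.445 × [1 + (1 − 0.26) × 0.89]
    = 0.445 × [1 + 0.74 × 0.89] = 0.445 × 1.6586 = 0.7381
E(R) = R_f + β_L × MRP = 1.5% + 0.7381 × 8.9% = 8.07%

8.07%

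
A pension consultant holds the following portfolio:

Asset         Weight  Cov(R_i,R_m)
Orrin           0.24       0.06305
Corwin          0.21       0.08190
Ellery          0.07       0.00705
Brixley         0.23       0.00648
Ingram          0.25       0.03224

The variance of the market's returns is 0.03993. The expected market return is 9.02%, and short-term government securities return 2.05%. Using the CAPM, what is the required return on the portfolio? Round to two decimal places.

9.45%

β_Orrin = 0.06305 / 0.03993 = 1.5790
β_Corwin = 0.08190 / 0.03993 = 2.0511
β_Ellery = 0.00705 / 0.03993 = 0.1766
β_Brixley = 0.00648 / 0.03993 = 0.1623
β_Ingram = 0.03224 / 0.03993 = 0.8074
β_P = Σ w_i β_i = 0.24×1.5790 + 0.21×2.0511 + 0.07×0.1766 + 0.23×0.1623 + 0.25×0.8074 = 1.0612
MRP = 9.02% − 2.05% = 6.97%
E(R_P) = R_f + β_P × MRP = 2.05% + 1.0612 × 6.97% = 9.45%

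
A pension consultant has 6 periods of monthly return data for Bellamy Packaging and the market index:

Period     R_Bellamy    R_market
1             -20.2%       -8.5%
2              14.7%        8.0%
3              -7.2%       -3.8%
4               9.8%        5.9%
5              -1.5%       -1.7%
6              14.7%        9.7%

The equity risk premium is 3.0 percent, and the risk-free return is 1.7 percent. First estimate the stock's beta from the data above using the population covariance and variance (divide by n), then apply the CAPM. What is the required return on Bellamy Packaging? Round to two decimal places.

Mean R_i = (-20.2 + 14.7 − 7.2 + 9.8 − 1.5 + 14.7) / 6 = 1.7167%
Mean R_m = (-8.5 + 8.0 − 3.8 + 5.9 − 1.7 + 9.7) / 6 = 1.6000%
Σ(R_i − R̄_i)(R_m − R̄_m) = 503.1400  ⇒  Cov = 503.1400 / 6 = 83.8567
Σ(R_m − R̄_m)² = 267.1200  ⇒  Var(R_m) = 267.1200 / 6 = 44.5200
β = Cov / Var(R_m) = 83.8567 / 44.5200 = 1.8836
E(R) = R_f + β × MRP = 1.7% + 1.8836 × 3.0% = 7.35%

7.35%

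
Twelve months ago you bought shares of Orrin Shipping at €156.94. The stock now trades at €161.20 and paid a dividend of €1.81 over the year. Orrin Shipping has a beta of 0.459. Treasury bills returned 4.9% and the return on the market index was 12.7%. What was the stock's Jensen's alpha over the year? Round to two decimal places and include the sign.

-4.61%

Realised HPR = (P1 + D1 − P0) / P0 = (161.20 + 1.81 − 156.94) / 156.94 = 6.07 / 156.94 = 3.8677%
MRP = 12.7% − 4.9% = 7.80%
CAPM required = R_f + β·MRP = 4.9% + 0.459 × 7.8% = 8.4802%
α = realised − required = 3.8677% − 8.4802% = -4.61%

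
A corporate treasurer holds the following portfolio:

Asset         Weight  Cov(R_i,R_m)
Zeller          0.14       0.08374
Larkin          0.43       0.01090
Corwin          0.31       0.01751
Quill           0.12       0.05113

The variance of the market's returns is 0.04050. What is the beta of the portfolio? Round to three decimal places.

β_Zeller = 0.08374 / 0.04050 = 2.0677
β_Larkin = 0.01090 / 0.04050 = 0.2691
β_Corwin = 0.01751 / 0.04050 = 0.4323
β_Quill = 0.05113 / 0.04050 = 1.2625
β_P = Σ w_i β_i = 0.14×2.0677 + 0.43×0.2691 + 0.31×0.4323 + 0.12×1.2625 = 0.6907

0.691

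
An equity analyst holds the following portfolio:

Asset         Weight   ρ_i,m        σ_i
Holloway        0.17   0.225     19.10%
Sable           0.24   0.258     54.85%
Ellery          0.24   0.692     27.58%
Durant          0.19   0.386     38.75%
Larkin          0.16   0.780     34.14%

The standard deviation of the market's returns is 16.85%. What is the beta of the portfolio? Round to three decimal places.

0.938

β_Holloway = 0.225 × 19.10% / 16.85% = 0.2550
β_Sable = 0.258 × 54.85% / 16.85% = 0.8398
β_Ellery = 0.692 × 27.58% / 16.85% = 1.1327
β_Durant = 0.386 × 38.75% / 16.85% = 0.8877
β_Larkin = 0.780 × 34.14% / 16.85% = 1.5804
β_P = Σ w_i β_i = 0.17×0.2550 + 0.24×0.8398 + 0.24×1.1327 + 0.19×0.8877 + 0.16×1.5804 = 0.9383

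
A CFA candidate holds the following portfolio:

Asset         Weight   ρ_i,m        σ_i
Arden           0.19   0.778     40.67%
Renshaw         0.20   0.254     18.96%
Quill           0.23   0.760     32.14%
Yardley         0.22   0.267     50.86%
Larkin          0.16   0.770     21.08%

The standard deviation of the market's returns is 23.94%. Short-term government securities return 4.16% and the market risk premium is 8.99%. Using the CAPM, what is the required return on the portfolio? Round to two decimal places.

β_Arden = 0.778 × 40.67% / 23.94% = 1.3217
β_Renshaw = 0.254 × 18.96% / 23.94% = 0.2012
β_Quill = 0.760 × 32.14% / 23.94% = 1.0203
β_Yardley = 0.267 × 50.86% / 23.94% = 0.5672
β_Larkin = 0.770 × 21.08% / 23.94% = 0.6780
β_P = Σ w_i β_i = 0.19×1.3217 + 0.20×0.2012 + 0.23×1.0203 + 0.22×0.5672 + 0.16×0.6780 = 0.7593
E(R_P) = R_f + β_P × MRP = 4.16% + 0.7593 × 8.99% = 10.99%

10.99%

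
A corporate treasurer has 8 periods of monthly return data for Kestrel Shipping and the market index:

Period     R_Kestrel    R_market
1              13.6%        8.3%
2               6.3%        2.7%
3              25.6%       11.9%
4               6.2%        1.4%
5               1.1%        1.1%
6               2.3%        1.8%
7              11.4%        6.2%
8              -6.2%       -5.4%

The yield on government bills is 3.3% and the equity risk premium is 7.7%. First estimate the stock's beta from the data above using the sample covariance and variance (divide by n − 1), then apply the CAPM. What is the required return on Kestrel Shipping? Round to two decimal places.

16.88%

Mean R_i = (13.6 + 6.3 + 25.6 + 6.2 + 1.1 + 2.3 + 11.4 − 6.2) / 8 = 7.5375%
Mean R_m = (8.3 + 2.7 + 11.9 + 1.4 + 1.1 + 1.8 + 6.2 − 5.4) / 8 = 3.5000%
Σ(R_i − R̄_i)(R_m − R̄_m) = 341.6700  ⇒  Cov = 341.6700 / 7 = 48.8100
Σ(R_m − R̄_m)² = 193.8000  ⇒  Var(R_m) = 193.8000 / 7 = 27.6857
β = Cov / Var(R_m) = 48.8100 / 27.6857 = 1.7630
E(R) = R_f + β × MRP = 3.3% + 1.7630 × 7.7% = 16.88%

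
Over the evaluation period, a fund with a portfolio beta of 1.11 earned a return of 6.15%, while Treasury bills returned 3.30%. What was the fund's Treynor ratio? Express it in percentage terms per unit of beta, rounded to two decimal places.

2.57%

Treynor = (R_P − R_f) / β_P = (6.15% − 3.30%) / 1.1100 = 2.85% / 1.1100 = 2.57%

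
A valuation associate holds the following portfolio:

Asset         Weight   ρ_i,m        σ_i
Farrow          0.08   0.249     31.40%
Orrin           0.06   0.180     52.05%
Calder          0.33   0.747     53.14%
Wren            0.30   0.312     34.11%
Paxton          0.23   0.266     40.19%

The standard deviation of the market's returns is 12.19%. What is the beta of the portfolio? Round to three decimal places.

β_Farrow = 0.249 × 31.40% / 12.19% = 0.6414
β_Orrin = 0.180 × 52.05% / 12.19% = 0.7686
β_Calder = 0.747 × 53.14% / 12.19% = 3.2564
β_Wren = 0.312 × 34.11% / 12.19% = 0.8730
β_Paxton = 0.266 × 40.19% / 12.19% = 0.8770
β_P = Σ w_i β_i = 0.08×0.6414 + 0.06×0.7686 + 0.33×3.2564 + 0.30×0.8730 + 0.23×0.8770 = 1.6357

1.636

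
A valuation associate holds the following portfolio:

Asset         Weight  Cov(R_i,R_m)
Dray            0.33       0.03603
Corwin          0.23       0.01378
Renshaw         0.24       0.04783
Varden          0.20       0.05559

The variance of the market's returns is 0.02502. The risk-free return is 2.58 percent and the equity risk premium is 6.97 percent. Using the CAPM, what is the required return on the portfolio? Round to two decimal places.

β_Dray = 0.03603 / 0.02502 = 1.4400
β_Corwin = 0.01378 / 0.02502 = 0.5508
β_Renshaw = 0.04783 / 0.02502 = 1.9117
β_Varden = 0.05559 / 0.02502 = 2.2218
β_P = Σ w_i β_i = 0.33×1.4400 + 0.23×0.5508 + 0.24×1.9117 + 0.20×2.2218 = 1.5051
E(R_P) = R_f + β_P × MRP = 2.58% + 1.5051 × 6.97% = 13.07%

13.07%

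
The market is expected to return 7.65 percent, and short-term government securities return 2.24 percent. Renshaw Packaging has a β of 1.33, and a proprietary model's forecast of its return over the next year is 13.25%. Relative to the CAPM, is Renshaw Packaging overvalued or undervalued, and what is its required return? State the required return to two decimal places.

Undervalued; required return 9.44%

MRP = 7.65% − 2.24% = 5.41%
Required return = R_f + β·MRP = 2.24% + 1.33 × 5.41% = 9.44%
Forecast 13.25% > required 9.44% → the stock plots above the SML → undervalued.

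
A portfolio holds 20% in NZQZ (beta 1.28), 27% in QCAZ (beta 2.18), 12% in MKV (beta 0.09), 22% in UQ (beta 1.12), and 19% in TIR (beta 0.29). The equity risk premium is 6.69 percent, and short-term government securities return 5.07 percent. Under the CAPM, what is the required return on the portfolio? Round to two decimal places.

β_P = Σ w_i β_i = 0.20×1.28 + 0.27×2.18 + 0.12×0.09 + 0.22×1.12 + 0.19×0.29 = 1.1569
E(R_P) = R_f + β_P × MRP = 5.07% + 1.1569 × 6.69% = 12.81%

12.81%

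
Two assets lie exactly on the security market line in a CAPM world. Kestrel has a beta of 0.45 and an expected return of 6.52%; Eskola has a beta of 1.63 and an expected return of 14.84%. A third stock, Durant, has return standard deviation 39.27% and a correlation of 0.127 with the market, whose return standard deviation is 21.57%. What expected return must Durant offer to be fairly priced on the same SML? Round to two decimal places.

MRP = (14.84% − 6.52%) / (1.63 − 0.45) = 7.0508%
R_f = 6.52% − 0.45 × 7.0508% = 3.3471%
β_Durant = ρ·σ_i/σ_m = 0.127 × 39.27 / 21.57 = 0.2312
E(R_Durant) = R_f + β × MRP = 3.3471% + 0.2312 × 7.0508% = 4.98%

4.98%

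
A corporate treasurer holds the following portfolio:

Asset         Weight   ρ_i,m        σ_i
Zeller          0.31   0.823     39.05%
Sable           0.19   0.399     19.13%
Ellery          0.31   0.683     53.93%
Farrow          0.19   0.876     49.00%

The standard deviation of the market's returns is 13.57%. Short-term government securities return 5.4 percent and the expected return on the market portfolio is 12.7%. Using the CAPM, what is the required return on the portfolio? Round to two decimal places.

β_Zeller = 0.823 × 39.05% / 13.57% = 2.3683
β_Sable = 0.399 × 19.13% / 13.57% = 0.5625
β_Ellery = 0.683 × 53.93% / 13.57% = 2.7144
β_Farrow = 0.876 × 49.00% / 13.57% = 3.1632
β_P = Σ w_i β_i = 0.31×2.3683 + 0.19×0.5625 + 0.31×2.7144 + 0.19×3.1632 = 2.2835
MRP = 12.7% − 5.4% = 7.30%
E(R_P) = R_f + β_P × MRP = 5.4% + 2.2835 × 7.3% = 22.07%

22.07%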